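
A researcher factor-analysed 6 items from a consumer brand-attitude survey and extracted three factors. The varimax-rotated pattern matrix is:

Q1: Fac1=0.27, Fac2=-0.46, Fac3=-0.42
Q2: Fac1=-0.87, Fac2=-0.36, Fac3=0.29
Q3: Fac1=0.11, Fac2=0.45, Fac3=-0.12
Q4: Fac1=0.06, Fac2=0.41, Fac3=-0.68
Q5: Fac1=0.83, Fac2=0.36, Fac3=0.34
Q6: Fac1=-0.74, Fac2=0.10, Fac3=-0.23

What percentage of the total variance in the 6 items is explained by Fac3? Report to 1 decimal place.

SS loadings for Fac3 = (-0.42)² + 0.29² + (-0.12)² + (-0.68)² + 0.34² + (-0.23)² = 0.9058
With 6 standardized items, total variance = 6. Proportion = 0.9058/6 = 0.1510 → 15.10%.

15.1%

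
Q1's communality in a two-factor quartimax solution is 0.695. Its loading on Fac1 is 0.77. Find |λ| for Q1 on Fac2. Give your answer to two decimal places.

0.32

Under orthogonal rotation h² = Σλ², so λ_Fac2² = h² − (0.5929) = 0.695 − 0.5929 = 0.1021.
|λ| = √0.1021 = 0.3195.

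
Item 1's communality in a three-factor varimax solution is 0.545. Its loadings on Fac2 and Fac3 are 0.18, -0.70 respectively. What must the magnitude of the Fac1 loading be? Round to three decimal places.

0.150

Under orthogonal rotation h² = Σλ², so λ_Fac1² = h² − (0.5224) = 0.545 − 0.5224 = 0.0226.
|λ| = √0.0226 = 0.1503.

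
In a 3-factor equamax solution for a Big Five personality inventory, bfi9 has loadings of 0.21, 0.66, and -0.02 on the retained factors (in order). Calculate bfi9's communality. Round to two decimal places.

h² = 0.21² + 0.66² + (-0.02)² = 0.0441 + 0.4356 + 0.0004 = 0.4801

0.48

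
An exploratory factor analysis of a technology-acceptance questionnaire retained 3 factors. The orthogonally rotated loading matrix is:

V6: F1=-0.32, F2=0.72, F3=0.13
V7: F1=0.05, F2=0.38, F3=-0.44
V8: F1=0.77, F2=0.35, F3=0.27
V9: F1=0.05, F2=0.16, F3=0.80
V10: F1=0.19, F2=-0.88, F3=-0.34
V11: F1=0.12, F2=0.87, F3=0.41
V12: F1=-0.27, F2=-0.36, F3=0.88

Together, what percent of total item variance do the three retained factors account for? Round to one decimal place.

Communalities: 0.6377, 0.3405, 0.7883, 0.6681, 0.9261, 0.9394, 0.9769; Σh² = 5.2770.
Total variance with 7 standardized items is 7, so the solution explains 5.2770/7 = 0.7539 = 75.39%.

75.4%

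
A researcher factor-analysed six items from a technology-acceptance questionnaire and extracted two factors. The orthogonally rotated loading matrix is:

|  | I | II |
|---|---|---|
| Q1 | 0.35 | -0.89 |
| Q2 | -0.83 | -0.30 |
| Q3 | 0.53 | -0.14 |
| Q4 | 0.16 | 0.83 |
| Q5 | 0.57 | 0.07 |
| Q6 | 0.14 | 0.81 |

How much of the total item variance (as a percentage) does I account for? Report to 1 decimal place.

24.4%

SS loadings for I = 0.35² + (-0.83)² + 0.53² + 0.16² + 0.57² + 0.14² = 1.4624
With 6 standardized items, total variance = 6. Proportion = 1.4624/6 = 0.2437 → 24.37%.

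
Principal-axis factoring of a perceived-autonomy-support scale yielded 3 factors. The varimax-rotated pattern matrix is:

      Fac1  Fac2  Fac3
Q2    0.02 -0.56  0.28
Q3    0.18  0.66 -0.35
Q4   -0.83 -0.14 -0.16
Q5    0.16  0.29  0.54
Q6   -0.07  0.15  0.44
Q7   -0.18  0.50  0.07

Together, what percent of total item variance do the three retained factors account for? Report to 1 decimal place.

43.8%

SS loadings by factor: 0.7846, 1.1254, 0.7166; total = 2.6266.
Total variance with 6 standardized items is 6, so the solution explains 2.6266/6 = 0.4378 = 43.78%.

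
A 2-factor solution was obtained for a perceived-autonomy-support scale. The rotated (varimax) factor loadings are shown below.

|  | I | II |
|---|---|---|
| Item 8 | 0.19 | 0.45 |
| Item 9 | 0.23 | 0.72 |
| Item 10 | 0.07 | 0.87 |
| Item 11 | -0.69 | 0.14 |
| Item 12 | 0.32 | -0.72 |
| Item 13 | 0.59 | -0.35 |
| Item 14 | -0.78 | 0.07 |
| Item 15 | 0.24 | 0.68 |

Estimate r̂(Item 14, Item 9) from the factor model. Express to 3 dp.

r̂ = Σ λ_i·λ_j across factors = (-0.78)(0.23) + (0.07)(0.72)
  = -0.1794 +0.0504 = -0.1290

-0.129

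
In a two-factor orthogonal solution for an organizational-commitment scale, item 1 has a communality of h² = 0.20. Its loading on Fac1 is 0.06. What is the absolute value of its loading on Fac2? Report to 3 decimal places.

0.443

Under orthogonal rotation h² = Σλ², so λ_Fac2² = h² − (0.0036) = 0.20 − 0.0036 = 0.1964.
|λ| = √0.1964 = 0.4432.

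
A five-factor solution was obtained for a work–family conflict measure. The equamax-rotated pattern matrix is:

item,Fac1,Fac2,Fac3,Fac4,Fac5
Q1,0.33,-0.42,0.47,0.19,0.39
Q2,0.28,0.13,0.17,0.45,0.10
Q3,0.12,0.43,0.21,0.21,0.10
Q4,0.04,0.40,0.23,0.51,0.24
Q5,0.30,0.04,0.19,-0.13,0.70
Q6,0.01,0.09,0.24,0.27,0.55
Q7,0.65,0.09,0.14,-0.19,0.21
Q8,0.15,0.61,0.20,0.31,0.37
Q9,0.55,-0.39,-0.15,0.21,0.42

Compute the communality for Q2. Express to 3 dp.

h² = 0.28² + 0.13² + 0.17² + 0.45² + 0.10² = 0.0784 + 0.0169 + 0.0289 + 0.2025 + 0.0100 = 0.3367

0.337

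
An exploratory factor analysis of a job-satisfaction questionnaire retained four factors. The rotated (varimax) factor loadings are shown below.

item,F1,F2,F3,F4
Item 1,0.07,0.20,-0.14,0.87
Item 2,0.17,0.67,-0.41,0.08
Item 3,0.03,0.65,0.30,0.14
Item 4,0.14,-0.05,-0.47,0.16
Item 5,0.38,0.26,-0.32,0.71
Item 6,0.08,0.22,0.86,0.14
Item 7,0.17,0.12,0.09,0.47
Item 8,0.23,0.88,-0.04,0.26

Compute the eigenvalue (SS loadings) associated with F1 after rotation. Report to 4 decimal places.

0.2869

SS loadings for F1 = 0.07² + 0.17² + 0.03² + 0.14² + 0.38² + 0.08² + 0.17² + 0.23² = 0.0049 + 0.0289 + 0.0009 + 0.0196 + 0.1444 + 0.0064 + 0.0289 + 0.0529 = 0.2869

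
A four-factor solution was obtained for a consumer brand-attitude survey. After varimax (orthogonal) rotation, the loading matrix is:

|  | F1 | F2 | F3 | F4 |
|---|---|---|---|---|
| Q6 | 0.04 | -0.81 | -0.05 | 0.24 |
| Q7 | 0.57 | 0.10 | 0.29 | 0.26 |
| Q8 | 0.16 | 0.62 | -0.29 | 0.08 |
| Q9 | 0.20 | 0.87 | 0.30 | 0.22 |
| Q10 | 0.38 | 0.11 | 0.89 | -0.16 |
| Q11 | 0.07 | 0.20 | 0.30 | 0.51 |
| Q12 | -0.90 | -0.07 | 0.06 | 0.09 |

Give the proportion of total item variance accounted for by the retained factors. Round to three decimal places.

SS loadings by factor: 1.3514, 1.8644, 1.1464, 0.4738; total = 4.8360.
Total variance with 7 standardized items is 7, so the solution explains 4.8360/7 = 0.6909.

0.691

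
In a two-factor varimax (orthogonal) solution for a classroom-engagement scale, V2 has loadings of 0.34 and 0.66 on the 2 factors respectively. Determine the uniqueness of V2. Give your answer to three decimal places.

h² = 0.34² + 0.66² = 0.1156 + 0.4356 = 0.5512
Uniqueness u² = 1 − h² = 1 − 0.5512 = 0.4488

0.449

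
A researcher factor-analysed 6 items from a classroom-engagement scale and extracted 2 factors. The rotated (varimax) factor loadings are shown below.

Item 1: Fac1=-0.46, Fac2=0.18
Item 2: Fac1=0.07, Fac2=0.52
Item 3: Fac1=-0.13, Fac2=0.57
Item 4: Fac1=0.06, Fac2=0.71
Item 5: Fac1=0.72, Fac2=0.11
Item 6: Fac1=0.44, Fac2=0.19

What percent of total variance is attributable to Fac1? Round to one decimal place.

SS loadings for Fac1 = (-0.46)² + 0.07² + (-0.13)² + 0.06² + 0.72² + 0.44² = 0.9490
With 6 standardized items, total variance = 6. Proportion = 0.9490/6 = 0.1582 → 15.82%.

15.8%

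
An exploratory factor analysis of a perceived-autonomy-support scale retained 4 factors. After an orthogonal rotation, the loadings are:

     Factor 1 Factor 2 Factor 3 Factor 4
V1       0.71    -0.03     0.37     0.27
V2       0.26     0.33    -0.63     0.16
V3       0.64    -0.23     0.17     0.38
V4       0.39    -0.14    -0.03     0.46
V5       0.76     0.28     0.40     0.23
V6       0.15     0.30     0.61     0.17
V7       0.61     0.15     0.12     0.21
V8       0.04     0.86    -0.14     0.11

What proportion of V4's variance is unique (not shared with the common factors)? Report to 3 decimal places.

0.616

h² = 0.39² + (-0.14)² + (-0.03)² + 0.46² = 0.1521 + 0.0196 + 0.0009 + 0.2116 = 0.3842
Uniqueness u² = 1 − h² = 1 − 0.3842 = 0.6158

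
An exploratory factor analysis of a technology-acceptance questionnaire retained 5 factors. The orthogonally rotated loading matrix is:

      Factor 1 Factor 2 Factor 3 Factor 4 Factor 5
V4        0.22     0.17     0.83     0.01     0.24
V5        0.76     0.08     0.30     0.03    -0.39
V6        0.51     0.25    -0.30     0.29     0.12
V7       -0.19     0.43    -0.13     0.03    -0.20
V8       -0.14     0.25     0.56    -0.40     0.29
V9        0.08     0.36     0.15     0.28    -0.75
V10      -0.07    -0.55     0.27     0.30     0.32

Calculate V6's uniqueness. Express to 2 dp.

0.49

h² = 0.51² + 0.25² + (-0.30)² + 0.29² + 0.12² = 0.2601 + 0.0625 + 0.0900 + 0.0841 + 0.0144 = 0.5111
Uniqueness u² = 1 − h² = 1 − 0.5111 = 0.4889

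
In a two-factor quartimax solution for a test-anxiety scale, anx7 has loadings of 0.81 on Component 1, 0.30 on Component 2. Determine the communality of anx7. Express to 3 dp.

0.746

h² = 0.81² + 0.30² = 0.6561 + 0.0900 = 0.7461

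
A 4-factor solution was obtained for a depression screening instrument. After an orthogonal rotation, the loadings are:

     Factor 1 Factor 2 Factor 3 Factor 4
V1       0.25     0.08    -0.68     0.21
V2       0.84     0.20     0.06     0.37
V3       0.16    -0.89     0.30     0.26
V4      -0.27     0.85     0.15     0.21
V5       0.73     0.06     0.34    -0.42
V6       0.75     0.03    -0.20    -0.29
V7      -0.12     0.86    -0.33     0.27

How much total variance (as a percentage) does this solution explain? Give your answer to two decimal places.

SS loadings by factor: 1.9764, 2.3051, 0.8430, 0.6261; total = 5.7506.
Total variance with 7 standardized items is 7, so the solution explains 5.7506/7 = 0.8215 = 82.15%.

82.15%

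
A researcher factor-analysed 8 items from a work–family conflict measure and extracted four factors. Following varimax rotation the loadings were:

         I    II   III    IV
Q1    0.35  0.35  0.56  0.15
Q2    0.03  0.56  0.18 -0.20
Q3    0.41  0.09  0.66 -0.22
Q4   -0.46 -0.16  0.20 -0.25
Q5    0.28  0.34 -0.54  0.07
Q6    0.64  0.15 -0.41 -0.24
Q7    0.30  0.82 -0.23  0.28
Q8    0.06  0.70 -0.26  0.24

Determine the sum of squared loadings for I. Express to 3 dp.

SS loadings for I = 0.35² + 0.03² + 0.41² + (-0.46)² + 0.28² + 0.64² + 0.30² + 0.06² = 0.1225 + 0.0009 + 0.1681 + 0.2116 + 0.0784 + 0.4096 + 0.0900 + 0.0036 = 1.0847

1.085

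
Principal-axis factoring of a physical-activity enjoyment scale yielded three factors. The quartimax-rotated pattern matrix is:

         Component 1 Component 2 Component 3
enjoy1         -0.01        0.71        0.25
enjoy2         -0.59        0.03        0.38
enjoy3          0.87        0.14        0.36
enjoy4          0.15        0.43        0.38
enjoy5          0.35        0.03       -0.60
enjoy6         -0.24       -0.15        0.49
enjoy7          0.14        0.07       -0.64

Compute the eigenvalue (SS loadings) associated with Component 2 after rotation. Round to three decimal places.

0.738

SS loadings for Component 2 = 0.71² + 0.03² + 0.14² + 0.43² + 0.03² + (-0.15)² + 0.07² = 0.5041 + 0.0009 + 0.0196 + 0.1849 + 0.0009 + 0.0225 + 0.0049 = 0.7378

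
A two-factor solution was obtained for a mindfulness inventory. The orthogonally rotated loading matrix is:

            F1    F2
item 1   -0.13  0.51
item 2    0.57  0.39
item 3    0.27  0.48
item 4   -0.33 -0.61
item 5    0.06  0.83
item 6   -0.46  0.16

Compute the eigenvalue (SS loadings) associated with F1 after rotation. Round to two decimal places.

0.74

SS loadings for F1 = (-0.13)² + 0.57² + 0.27² + (-0.33)² + 0.06² + (-0.46)² = 0.0169 + 0.3249 + 0.0729 + 0.1089 + 0.0036 + 0.2116 = 0.7388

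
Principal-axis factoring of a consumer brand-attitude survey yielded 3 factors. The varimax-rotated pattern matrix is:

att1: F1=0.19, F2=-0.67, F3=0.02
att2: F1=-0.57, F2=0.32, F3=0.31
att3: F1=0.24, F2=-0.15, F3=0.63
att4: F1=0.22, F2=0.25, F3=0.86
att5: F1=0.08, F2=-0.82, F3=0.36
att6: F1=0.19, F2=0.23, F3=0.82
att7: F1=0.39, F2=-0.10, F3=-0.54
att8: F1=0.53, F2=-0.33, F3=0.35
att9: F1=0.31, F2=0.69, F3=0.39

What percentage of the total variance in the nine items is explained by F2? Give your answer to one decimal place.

21.7%

SS loadings for F2 = (-0.67)² + 0.32² + (-0.15)² + 0.25² + (-0.82)² + 0.23² + (-0.10)² + (-0.33)² + 0.69² = 1.9566
With 9 standardized items, total variance = 9. Proportion = 1.9566/9 = 0.2174 → 21.74%.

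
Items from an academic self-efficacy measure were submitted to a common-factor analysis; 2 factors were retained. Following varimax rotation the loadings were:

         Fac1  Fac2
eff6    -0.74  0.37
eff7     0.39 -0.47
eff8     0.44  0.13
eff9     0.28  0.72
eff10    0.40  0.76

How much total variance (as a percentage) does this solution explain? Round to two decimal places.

52.05%

Communalities: 0.6845, 0.3730, 0.2105, 0.5968, 0.7376; Σh² = 2.6024.
Total variance with 5 standardized items is 5, so the solution explains 2.6024/5 = 0.5205 = 52.05%.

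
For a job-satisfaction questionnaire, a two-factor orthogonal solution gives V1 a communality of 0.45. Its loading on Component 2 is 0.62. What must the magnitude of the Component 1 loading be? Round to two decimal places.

Under orthogonal rotation h² = Σλ², so λ_Component 1² = h² − (0.3844) = 0.45 − 0.3844 = 0.0656.
|λ| = √0.0656 = 0.2561.

0.26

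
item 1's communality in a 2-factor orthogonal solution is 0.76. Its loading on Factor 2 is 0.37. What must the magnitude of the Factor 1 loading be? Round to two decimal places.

0.79

Under orthogonal rotation h² = Σλ², so λ_Factor 1² = h² − (0.1369) = 0.76 − 0.1369 = 0.6231.
|λ| = √0.6231 = 0.7894.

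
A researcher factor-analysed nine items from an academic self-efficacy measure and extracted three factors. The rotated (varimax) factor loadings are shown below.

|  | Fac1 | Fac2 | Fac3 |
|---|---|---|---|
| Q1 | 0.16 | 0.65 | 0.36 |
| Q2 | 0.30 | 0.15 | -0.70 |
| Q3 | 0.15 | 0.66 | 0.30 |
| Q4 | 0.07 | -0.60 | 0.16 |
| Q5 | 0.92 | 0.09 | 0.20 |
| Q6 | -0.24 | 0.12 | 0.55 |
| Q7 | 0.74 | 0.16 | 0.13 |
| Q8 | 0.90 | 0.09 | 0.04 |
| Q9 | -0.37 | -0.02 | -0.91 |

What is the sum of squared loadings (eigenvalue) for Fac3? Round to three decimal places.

1.924

SS loadings for Fac3 = 0.36² + (-0.70)² + 0.30² + 0.16² + 0.20² + 0.55² + 0.13² + 0.04² + (-0.91)² = 0.1296 + 0.4900 + 0.0900 + 0.0256 + 0.0400 + 0.3025 + 0.0169 + 0.0016 + 0.8281 = 1.9243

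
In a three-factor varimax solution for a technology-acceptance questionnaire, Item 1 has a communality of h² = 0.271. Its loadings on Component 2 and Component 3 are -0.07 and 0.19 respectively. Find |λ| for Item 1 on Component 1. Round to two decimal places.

Under orthogonal rotation h² = Σλ², so λ_Component 1² = h² − (0.0410) = 0.271 − 0.0410 = 0.2300.
|λ| = √0.2300 = 0.4796.

0.48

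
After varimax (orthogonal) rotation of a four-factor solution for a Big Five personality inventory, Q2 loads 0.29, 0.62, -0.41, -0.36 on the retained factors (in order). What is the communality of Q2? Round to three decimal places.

h² = 0.29² + 0.62² + (-0.41)² + (-0.36)² = 0.0841 + 0.3844 + 0.1681 + 0.1296 = 0.7662

0.766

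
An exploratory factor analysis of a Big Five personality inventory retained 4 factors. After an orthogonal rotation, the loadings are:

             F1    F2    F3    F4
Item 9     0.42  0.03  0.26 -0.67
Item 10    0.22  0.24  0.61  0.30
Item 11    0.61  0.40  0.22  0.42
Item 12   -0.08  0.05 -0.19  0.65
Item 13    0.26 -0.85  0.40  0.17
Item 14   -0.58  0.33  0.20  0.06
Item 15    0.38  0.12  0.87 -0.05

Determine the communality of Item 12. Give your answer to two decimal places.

0.47

h² = (-0.08)² + 0.05² + (-0.19)² + 0.65² = 0.0064 + 0.0025 + 0.0361 + 0.4225 = 0.4675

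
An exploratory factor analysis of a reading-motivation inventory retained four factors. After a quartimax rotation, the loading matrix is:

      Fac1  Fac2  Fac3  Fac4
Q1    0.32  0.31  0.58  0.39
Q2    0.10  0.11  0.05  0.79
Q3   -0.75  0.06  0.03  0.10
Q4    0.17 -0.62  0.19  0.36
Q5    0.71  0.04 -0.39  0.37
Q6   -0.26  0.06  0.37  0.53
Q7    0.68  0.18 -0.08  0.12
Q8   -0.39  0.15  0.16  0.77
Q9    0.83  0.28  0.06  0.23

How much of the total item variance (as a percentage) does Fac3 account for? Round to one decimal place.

7.8%

SS loadings for Fac3 = 0.58² + 0.05² + 0.03² + 0.19² + (-0.39)² + 0.37² + (-0.08)² + 0.16² + 0.06² = 0.7005
With 9 standardized items, total variance = 9. Proportion = 0.7005/9 = 0.0778 → 7.78%.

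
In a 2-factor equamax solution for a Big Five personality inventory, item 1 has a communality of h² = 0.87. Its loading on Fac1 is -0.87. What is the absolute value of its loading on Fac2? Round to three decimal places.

Under orthogonal rotation h² = Σλ², so λ_Fac2² = h² − (0.7569) = 0.87 − 0.7569 = 0.1131.
|λ| = √0.1131 = 0.3363.

0.336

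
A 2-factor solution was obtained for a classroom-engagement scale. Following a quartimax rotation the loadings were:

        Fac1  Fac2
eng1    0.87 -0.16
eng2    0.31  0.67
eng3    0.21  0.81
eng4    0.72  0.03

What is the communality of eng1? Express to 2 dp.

0.78

h² = 0.87² + (-0.16)² = 0.7569 + 0.0256 = 0.7825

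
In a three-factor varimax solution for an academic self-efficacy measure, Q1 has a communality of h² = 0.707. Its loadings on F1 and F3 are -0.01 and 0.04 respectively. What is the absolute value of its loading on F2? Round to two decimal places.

0.84

Under orthogonal rotation h² = Σλ², so λ_F2² = h² − (0.0017) = 0.707 − 0.0017 = 0.7053.
|λ| = √0.7053 = 0.8398.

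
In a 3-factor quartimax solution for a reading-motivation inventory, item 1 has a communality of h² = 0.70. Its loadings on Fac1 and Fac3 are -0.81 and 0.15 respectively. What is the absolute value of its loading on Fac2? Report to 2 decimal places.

Under orthogonal rotation h² = Σλ², so λ_Fac2² = h² − (0.6786) = 0.70 − 0.6786 = 0.0214.
|λ| = √0.0214 = 0.1463.

0.15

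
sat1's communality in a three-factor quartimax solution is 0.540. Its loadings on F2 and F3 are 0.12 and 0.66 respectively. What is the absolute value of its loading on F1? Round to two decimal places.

0.30

Under orthogonal rotation h² = Σλ², so λ_F1² = h² − (0.4500) = 0.540 − 0.4500 = 0.0900.
|λ| = √0.0900 = 0.3000.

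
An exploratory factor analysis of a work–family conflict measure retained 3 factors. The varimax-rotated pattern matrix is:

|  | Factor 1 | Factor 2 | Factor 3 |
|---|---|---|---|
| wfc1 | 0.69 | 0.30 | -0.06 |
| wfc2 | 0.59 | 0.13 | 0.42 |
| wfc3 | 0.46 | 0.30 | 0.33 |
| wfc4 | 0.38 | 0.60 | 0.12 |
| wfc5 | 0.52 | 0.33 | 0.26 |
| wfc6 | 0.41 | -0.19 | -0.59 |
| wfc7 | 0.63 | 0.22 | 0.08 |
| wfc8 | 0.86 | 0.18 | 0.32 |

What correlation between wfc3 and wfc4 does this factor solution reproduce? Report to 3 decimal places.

r̂ = Σ λ_i·λ_j across factors = (0.46)(0.38) + (0.30)(0.60) + (0.33)(0.12)
  = +0.1748 +0.1800 +0.0396 = 0.3944

0.394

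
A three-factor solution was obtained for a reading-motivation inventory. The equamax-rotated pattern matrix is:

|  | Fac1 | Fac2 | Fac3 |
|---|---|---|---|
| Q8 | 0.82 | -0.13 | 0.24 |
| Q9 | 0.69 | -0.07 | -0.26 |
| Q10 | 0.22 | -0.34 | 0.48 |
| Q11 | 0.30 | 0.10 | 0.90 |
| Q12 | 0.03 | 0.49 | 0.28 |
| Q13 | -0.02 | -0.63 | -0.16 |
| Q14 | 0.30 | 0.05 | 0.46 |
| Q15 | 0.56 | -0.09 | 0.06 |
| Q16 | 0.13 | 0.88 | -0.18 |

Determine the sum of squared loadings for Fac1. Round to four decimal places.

SS loadings for Fac1 = 0.82² + 0.69² + 0.22² + 0.30² + 0.03² + (-0.02)² + 0.30² + 0.56² + 0.13² = 0.6724 + 0.4761 + 0.0484 + 0.0900 + 0.0009 + 0.0004 + 0.0900 + 0.3136 + 0.0169 = 1.7087

1.7087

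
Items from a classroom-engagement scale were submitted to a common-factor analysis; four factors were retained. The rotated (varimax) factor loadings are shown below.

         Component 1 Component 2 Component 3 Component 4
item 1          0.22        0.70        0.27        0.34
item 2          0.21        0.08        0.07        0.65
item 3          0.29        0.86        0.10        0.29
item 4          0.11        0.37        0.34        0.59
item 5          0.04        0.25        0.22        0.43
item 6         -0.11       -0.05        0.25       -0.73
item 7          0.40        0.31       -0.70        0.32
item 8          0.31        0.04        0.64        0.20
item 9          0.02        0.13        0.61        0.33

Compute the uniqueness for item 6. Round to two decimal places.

0.39

h² = (-0.11)² + (-0.05)² + 0.25² + (-0.73)² = 0.0121 + 0.0025 + 0.0625 + 0.5329 = 0.6100
Uniqueness u² = 1 − h² = 1 − 0.6100 = 0.3900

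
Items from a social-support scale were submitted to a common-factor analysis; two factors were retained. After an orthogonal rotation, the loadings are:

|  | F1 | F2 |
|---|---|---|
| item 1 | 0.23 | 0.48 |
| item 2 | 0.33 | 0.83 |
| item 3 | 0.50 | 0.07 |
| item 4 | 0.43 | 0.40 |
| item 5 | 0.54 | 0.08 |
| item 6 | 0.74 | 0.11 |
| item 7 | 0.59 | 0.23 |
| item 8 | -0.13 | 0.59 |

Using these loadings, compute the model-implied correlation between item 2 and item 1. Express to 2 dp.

r̂ = Σ λ_i·λ_j across factors = (0.33)(0.23) + (0.83)(0.48)
  = +0.0759 +0.3984 = 0.4743

0.47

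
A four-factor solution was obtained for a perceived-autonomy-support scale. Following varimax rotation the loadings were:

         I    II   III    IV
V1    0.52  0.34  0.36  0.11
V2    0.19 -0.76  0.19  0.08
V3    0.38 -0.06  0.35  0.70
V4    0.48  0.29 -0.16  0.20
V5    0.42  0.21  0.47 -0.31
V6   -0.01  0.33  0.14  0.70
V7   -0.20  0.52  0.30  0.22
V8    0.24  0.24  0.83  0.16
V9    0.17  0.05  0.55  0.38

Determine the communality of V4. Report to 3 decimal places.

0.380

h² = 0.48² + 0.29² + (-0.16)² + 0.20² = 0.2304 + 0.0841 + 0.0256 + 0.0400 = 0.3801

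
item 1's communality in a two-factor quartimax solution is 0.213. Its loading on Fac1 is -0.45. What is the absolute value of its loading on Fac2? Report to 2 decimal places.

Under orthogonal rotation h² = Σλ², so λ_Fac2² = h² − (0.2025) = 0.213 − 0.2025 = 0.0105.
|λ| = √0.0105 = 0.1025.

0.10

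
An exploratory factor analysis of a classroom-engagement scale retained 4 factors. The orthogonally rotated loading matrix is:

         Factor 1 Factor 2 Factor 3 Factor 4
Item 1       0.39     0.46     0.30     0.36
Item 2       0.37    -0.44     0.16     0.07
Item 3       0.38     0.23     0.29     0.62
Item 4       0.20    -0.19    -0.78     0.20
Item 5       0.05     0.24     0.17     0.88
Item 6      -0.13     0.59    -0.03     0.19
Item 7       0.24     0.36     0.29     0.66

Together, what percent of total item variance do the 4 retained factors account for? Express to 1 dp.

61.5%

SS loadings by factor: 0.5504, 1.0295, 0.9220, 1.8050; total = 4.3069.
Total variance with 7 standardized items is 7, so the solution explains 4.3069/7 = 0.6153 = 61.53%.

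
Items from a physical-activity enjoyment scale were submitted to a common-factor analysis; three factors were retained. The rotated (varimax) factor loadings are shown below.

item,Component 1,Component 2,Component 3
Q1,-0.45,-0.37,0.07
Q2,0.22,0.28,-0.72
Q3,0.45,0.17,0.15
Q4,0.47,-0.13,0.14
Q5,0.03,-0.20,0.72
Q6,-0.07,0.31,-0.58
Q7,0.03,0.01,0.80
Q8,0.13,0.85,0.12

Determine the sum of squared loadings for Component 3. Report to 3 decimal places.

2.075

SS loadings for Component 3 = 0.07² + (-0.72)² + 0.15² + 0.14² + 0.72² + (-0.58)² + 0.80² + 0.12² = 0.0049 + 0.5184 + 0.0225 + 0.0196 + 0.5184 + 0.3364 + 0.6400 + 0.0144 = 2.0746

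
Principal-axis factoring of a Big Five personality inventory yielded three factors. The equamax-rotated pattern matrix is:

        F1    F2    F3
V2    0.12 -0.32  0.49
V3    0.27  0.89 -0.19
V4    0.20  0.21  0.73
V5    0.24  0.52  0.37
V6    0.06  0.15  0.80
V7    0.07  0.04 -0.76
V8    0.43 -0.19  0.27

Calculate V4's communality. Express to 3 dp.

h² = 0.20² + 0.21² + 0.73² = 0.0400 + 0.0441 + 0.5329 = 0.6170

0.617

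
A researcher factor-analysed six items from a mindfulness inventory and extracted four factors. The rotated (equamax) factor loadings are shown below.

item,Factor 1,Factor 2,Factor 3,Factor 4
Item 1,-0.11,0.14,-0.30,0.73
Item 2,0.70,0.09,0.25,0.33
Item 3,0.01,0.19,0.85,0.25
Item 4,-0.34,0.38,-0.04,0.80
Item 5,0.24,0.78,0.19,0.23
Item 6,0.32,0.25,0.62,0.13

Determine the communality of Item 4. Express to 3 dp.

0.902

h² = (-0.34)² + 0.38² + (-0.04)² + 0.80² = 0.1156 + 0.1444 + 0.0016 + 0.6400 = 0.9016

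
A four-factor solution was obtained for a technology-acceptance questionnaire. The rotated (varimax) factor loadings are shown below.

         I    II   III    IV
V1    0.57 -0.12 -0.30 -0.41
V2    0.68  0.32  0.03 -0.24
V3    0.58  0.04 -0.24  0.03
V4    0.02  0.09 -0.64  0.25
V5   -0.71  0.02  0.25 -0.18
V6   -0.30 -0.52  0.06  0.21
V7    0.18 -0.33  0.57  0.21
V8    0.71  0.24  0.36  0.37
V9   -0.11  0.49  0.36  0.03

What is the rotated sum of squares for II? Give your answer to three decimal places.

SS loadings for II = (-0.12)² + 0.32² + 0.04² + 0.09² + 0.02² + (-0.52)² + (-0.33)² + 0.24² + 0.49² = 0.0144 + 0.1024 + 0.0016 + 0.0081 + 0.0004 + 0.2704 + 0.1089 + 0.0576 + 0.2401 = 0.8039

0.804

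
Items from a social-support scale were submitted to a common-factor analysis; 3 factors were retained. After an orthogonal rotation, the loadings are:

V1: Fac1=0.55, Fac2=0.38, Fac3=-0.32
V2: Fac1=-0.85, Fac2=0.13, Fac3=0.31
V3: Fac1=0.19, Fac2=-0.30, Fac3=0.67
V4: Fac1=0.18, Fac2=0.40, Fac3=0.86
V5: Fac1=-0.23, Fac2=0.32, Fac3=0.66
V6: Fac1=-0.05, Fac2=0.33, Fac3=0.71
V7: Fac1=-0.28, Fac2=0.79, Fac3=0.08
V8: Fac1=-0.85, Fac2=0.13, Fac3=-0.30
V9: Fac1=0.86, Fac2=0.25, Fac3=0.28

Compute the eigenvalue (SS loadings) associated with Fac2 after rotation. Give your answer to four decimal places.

1.3261

SS loadings for Fac2 = 0.38² + 0.13² + (-0.30)² + 0.40² + 0.32² + 0.33² + 0.79² + 0.13² + 0.25² = 0.1444 + 0.0169 + 0.0900 + 0.1600 + 0.1024 + 0.1089 + 0.6241 + 0.0169 + 0.0625 = 1.3261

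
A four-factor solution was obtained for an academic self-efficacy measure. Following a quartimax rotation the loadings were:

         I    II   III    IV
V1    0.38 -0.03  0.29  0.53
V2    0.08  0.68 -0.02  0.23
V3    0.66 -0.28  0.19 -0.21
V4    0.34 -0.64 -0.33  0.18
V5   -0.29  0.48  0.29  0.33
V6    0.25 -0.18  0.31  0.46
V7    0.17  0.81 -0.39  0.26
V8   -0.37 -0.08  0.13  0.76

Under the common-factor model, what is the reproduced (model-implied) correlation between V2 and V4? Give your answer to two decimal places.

-0.36

r̂ = Σ λ_i·λ_j across factors = (0.08)(0.34) + (0.68)(-0.64) + (-0.02)(-0.33) + (0.23)(0.18)
  = +0.0272 -0.4352 +0.0066 +0.0414 = -0.3600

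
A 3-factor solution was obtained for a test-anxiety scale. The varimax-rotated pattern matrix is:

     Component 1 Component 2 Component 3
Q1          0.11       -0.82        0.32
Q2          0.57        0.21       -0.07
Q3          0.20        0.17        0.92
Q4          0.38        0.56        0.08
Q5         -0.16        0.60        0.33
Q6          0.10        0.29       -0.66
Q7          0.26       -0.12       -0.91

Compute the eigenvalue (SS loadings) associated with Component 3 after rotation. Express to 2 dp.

SS loadings for Component 3 = 0.32² + (-0.07)² + 0.92² + 0.08² + 0.33² + (-0.66)² + (-0.91)² = 0.1024 + 0.0049 + 0.8464 + 0.0064 + 0.1089 + 0.4356 + 0.8281 = 2.3327

2.33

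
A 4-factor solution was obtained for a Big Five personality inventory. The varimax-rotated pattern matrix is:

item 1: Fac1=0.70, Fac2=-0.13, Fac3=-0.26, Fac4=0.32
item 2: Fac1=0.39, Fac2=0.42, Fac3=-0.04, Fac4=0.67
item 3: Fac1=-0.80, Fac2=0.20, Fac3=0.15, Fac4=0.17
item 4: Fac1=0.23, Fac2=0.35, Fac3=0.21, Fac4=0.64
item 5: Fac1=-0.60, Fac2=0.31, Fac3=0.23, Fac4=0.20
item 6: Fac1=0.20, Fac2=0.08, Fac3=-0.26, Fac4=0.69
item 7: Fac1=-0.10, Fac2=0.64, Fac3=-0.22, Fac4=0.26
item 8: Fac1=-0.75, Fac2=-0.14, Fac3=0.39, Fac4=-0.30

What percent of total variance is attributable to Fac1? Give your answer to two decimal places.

SS loadings for Fac1 = 0.70² + 0.39² + (-0.80)² + 0.23² + (-0.60)² + 0.20² + (-0.10)² + (-0.75)² = 2.3075
With 8 standardized items, total variance = 8. Proportion = 2.3075/8 = 0.2884 → 28.84%.

28.84%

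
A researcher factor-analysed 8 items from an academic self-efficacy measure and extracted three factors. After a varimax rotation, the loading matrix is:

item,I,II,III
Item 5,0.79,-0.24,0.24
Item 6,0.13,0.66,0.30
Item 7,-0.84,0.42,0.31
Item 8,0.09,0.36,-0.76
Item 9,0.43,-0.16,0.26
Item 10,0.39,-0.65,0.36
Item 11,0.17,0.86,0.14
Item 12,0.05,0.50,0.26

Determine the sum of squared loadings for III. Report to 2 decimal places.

SS loadings for III = 0.24² + 0.30² + 0.31² + (-0.76)² + 0.26² + 0.36² + 0.14² + 0.26² = 0.0576 + 0.0900 + 0.0961 + 0.5776 + 0.0676 + 0.1296 + 0.0196 + 0.0676 = 1.1057

1.11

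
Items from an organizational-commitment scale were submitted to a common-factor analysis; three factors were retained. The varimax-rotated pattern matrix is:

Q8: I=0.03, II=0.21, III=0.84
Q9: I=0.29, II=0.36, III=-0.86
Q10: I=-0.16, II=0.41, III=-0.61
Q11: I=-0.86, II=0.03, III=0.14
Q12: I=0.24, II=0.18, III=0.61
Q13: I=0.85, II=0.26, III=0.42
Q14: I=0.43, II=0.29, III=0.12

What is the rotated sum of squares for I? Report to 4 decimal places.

1.8152

SS loadings for I = 0.03² + 0.29² + (-0.16)² + (-0.86)² + 0.24² + 0.85² + 0.43² = 0.0009 + 0.0841 + 0.0256 + 0.7396 + 0.0576 + 0.7225 + 0.1849 = 1.8152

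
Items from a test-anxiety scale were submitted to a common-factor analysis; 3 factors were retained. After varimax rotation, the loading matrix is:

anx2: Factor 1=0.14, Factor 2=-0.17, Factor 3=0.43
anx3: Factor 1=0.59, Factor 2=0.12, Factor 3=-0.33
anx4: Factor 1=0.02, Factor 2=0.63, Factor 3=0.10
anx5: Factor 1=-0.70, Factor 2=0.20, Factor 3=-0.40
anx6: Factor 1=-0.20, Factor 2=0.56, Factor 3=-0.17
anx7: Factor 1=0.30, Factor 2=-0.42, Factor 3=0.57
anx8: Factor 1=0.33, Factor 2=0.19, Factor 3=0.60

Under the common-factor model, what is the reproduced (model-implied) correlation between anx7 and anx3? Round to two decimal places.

r̂ = Σ λ_i·λ_j across factors = (0.30)(0.59) + (-0.42)(0.12) + (0.57)(-0.33)
  = +0.1770 -0.0504 -0.1881 = -0.0615

-0.06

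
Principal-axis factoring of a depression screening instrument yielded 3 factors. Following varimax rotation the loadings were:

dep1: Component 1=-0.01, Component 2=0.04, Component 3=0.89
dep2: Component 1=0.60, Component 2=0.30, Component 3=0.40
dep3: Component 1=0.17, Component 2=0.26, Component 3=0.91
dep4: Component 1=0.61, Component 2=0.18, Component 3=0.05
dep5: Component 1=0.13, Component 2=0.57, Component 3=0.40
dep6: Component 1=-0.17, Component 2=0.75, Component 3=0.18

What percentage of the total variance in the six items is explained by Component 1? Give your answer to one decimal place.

13.4%

SS loadings for Component 1 = (-0.01)² + 0.60² + 0.17² + 0.61² + 0.13² + (-0.17)² = 0.8069
With 6 standardized items, total variance = 6. Proportion = 0.8069/6 = 0.1345 → 13.45%.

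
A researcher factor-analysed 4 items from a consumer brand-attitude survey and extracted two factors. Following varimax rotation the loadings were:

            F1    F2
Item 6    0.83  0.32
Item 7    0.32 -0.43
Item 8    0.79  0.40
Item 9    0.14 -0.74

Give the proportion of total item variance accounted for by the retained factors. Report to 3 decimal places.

0.607

Communalities: 0.7913, 0.2873, 0.7841, 0.5672; Σh² = 2.4299.
Total variance with 4 standardized items is 4, so the solution explains 2.4299/4 = 0.6075.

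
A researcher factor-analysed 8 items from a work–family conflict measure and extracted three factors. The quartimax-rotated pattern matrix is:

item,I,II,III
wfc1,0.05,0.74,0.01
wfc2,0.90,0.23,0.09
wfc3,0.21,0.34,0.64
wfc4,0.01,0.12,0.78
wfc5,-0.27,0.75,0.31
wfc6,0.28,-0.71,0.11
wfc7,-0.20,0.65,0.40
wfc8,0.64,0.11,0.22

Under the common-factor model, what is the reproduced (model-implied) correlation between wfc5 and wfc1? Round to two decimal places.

r̂ = Σ λ_i·λ_j across factors = (-0.27)(0.05) + (0.75)(0.74) + (0.31)(0.01)
  = -0.0135 +0.5550 +0.0031 = 0.5446

0.54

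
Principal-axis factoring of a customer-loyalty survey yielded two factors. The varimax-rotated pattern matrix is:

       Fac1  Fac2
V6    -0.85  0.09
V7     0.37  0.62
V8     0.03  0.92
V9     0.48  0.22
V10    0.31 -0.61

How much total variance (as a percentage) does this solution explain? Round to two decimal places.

56.92%

Communalities: 0.7306, 0.5213, 0.8473, 0.2788, 0.4682; Σh² = 2.8462.
Total variance with 5 standardized items is 5, so the solution explains 2.8462/5 = 0.5692 = 56.92%.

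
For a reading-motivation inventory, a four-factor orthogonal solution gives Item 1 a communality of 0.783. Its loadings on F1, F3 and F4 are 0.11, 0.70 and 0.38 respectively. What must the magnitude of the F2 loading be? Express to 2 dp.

Under orthogonal rotation h² = Σλ², so λ_F2² = h² − (0.6465) = 0.783 − 0.6465 = 0.1365.
|λ| = √0.1365 = 0.3695.

0.37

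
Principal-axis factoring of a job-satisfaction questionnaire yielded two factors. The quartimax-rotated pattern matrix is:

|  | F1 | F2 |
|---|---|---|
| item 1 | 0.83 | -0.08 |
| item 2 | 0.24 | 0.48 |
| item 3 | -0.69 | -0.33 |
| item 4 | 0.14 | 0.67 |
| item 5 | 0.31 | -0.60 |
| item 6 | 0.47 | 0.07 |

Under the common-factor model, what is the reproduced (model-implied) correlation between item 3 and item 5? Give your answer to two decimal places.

r̂ = Σ λ_i·λ_j across factors = (-0.69)(0.31) + (-0.33)(-0.60)
  = -0.2139 +0.1980 = -0.0159

-0.02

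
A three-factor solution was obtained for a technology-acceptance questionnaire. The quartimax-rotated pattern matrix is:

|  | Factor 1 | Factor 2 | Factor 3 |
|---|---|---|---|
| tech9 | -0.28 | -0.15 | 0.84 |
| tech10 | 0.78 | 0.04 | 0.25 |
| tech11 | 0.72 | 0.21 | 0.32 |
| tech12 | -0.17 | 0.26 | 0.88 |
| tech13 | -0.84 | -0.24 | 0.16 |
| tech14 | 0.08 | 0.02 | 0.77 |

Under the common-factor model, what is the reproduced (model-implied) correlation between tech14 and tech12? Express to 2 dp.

0.67

r̂ = Σ λ_i·λ_j across factors = (0.08)(-0.17) + (0.02)(0.26) + (0.77)(0.88)
  = -0.0136 +0.0052 +0.6776 = 0.6692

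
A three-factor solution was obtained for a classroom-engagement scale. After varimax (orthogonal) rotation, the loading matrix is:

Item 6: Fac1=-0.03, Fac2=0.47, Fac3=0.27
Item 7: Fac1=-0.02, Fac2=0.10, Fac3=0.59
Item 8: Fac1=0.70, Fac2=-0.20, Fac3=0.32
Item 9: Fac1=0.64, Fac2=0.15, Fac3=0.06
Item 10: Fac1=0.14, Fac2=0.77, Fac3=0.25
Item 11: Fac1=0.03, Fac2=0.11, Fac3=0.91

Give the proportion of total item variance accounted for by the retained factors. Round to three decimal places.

0.540

Communalities: 0.2947, 0.3585, 0.6324, 0.4357, 0.6750, 0.8411; Σh² = 3.2374.
Total variance with 6 standardized items is 6, so the solution explains 3.2374/6 = 0.5396.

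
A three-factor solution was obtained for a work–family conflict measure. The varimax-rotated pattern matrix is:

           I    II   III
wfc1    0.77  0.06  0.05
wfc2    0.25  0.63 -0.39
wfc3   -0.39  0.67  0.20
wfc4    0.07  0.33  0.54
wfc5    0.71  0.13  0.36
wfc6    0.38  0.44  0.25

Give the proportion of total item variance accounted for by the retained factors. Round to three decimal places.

0.551

Communalities: 0.5990, 0.6115, 0.6410, 0.4054, 0.6506, 0.4005; Σh² = 3.3080.
Total variance with 6 standardized items is 6, so the solution explains 3.3080/6 = 0.5513.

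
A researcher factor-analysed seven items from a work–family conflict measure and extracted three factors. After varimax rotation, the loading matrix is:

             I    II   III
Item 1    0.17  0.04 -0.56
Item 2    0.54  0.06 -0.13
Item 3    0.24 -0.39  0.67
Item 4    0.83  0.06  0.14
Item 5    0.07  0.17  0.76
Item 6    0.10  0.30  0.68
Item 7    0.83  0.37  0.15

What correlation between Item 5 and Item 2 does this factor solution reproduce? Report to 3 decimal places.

-0.051

r̂ = Σ λ_i·λ_j across factors = (0.07)(0.54) + (0.17)(0.06) + (0.76)(-0.13)
  = +0.0378 +0.0102 -0.0988 = -0.0508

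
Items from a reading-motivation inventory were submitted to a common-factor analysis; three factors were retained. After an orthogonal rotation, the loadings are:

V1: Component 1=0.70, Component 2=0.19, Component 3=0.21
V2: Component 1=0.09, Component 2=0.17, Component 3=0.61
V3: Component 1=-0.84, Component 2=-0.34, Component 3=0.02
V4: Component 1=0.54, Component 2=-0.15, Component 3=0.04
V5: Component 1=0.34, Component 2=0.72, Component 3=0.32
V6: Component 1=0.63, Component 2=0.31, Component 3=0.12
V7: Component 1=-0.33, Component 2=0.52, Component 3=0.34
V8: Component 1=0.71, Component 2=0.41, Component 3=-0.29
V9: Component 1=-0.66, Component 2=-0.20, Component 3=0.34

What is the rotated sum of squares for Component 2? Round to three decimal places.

1.296

SS loadings for Component 2 = 0.19² + 0.17² + (-0.34)² + (-0.15)² + 0.72² + 0.31² + 0.52² + 0.41² + (-0.20)² = 0.0361 + 0.0289 + 0.1156 + 0.0225 + 0.5184 + 0.0961 + 0.2704 + 0.1681 + 0.0400 = 1.2961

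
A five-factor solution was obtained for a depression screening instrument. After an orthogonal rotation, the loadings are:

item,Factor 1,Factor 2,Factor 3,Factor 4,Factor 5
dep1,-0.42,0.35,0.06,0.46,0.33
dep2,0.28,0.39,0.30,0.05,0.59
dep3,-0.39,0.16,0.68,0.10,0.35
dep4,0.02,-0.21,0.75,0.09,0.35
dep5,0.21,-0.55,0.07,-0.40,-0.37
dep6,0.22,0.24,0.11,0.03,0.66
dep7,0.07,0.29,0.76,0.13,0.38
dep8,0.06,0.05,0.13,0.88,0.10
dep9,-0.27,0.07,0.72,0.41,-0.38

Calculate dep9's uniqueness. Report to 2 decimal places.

h² = (-0.27)² + 0.07² + 0.72² + 0.41² + (-0.38)² = 0.0729 + 0.0049 + 0.5184 + 0.1681 + 0.1444 = 0.9087
Uniqueness u² = 1 − h² = 1 − 0.9087 = 0.0913

0.09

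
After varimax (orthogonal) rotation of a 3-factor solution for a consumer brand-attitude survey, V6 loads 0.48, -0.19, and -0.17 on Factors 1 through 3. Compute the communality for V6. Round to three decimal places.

0.295

h² = 0.48² + (-0.19)² + (-0.17)² = 0.2304 + 0.0361 + 0.0289 = 0.2954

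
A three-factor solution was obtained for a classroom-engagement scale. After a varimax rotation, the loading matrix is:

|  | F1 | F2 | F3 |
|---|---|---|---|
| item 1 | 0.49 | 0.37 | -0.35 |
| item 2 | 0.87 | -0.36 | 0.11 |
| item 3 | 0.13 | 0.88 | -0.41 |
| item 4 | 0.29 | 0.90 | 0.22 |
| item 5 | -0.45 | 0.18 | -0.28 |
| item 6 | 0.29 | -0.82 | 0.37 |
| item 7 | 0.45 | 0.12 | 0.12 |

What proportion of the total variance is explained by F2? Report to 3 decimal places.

SS loadings for F2 = 0.37² + (-0.36)² + 0.88² + 0.90² + 0.18² + (-0.82)² + 0.12² = 2.5701
Proportion of variance = 2.5701 / 7 = 0.3672.

0.367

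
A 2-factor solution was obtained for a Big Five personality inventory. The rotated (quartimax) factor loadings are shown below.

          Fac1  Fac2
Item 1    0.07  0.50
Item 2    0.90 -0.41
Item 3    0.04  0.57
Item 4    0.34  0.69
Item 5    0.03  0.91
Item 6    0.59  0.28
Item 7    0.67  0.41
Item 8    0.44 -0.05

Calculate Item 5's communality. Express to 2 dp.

h² = 0.03² + 0.91² = 0.0009 + 0.8281 = 0.8290

0.83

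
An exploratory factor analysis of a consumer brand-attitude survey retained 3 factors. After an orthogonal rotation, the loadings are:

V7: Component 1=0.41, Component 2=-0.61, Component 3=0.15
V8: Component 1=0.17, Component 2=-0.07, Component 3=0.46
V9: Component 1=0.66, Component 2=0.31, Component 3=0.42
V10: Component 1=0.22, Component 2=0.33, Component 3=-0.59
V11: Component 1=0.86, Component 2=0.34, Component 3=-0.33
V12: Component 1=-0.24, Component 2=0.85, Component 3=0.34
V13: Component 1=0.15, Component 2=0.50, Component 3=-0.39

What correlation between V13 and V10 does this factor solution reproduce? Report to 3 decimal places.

r̂ = Σ λ_i·λ_j across factors = (0.15)(0.22) + (0.50)(0.33) + (-0.39)(-0.59)
  = +0.0330 +0.1650 +0.2301 = 0.4281

0.428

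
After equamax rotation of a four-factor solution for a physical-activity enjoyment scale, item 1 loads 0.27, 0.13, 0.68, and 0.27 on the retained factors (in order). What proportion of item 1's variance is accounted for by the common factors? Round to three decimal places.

0.625

h² = 0.27² + 0.13² + 0.68² + 0.27² = 0.0729 + 0.0169 + 0.4624 + 0.0729 = 0.6251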